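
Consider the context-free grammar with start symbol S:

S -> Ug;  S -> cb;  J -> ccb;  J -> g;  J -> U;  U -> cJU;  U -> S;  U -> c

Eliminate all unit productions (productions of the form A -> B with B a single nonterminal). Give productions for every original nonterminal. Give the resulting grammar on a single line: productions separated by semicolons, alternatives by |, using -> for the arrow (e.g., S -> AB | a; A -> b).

S -> Ug | cb; J -> c | g | Ug | cb | cJU | ccb; U -> c | Ug | cb | cJU

Unit productions: J->U, U->S.
Unit pairs (A ⇒* B via units): (J,S), (J,U), (U,S).
S: inherits non-unit rules of {S} → Ug | cb.
J: inherits non-unit rules of {J, S, U} → Ug | c | cJU | cb | ccb | g.
U: inherits non-unit rules of {S, U} → Ug | c | cJU | cb.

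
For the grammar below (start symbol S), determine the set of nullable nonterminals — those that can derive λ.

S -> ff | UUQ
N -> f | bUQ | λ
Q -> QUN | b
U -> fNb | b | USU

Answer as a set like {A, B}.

{N}

Directly nullable (have an ε-rule): {N}.
Not nullable: Q, S, U — each has a terminal in every rule's right-hand side or depends on a non-nullable symbol.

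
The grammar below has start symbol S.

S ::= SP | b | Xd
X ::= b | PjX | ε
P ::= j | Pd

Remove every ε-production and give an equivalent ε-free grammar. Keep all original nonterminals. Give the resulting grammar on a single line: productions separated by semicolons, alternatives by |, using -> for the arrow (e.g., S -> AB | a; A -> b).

Nullable set: {X}.
S -> Xd: X nullable, giving Xd | d.
Drop X -> ε.
X -> PjX: X nullable, giving Pj | PjX.
Unchanged (no nullable symbols): S -> SP; S -> b; P -> Pd; P -> j; X -> b.

S -> b | d | SP | Xd; P -> j | Pd; X -> b | Pj | PjX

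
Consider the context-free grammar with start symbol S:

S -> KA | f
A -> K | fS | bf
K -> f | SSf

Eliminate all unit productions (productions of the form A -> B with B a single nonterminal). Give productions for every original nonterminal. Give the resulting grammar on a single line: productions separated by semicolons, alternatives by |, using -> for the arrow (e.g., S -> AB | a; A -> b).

Unit productions: A->K.
Unit pairs (A ⇒* B via units): (A,K).
S: inherits non-unit rules of {S} → KA | f.
A: inherits non-unit rules of {A, K} → SSf | bf | f | fS.
K: inherits non-unit rules of {K} → SSf | f.

S -> f | KA; A -> f | bf | fS | SSf; K -> f | SSf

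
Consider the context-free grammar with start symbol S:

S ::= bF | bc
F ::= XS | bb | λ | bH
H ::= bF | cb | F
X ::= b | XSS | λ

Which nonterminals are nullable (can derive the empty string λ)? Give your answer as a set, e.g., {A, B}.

Directly nullable (have an ε-rule): {F, X}.
H is nullable via H -> F (every symbol on the right is already known nullable).
Not nullable: S — each has a terminal in every rule's right-hand side or depends on a non-nullable symbol.

{F, H, X}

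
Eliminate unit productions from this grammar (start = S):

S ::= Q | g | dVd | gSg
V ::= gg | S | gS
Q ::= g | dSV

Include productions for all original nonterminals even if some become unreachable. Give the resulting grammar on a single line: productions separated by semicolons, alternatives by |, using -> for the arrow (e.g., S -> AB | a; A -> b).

Unit productions: S->Q, V->S.
Unit pairs (A ⇒* B via units): (S,Q), (V,Q), (V,S).
S: inherits non-unit rules of {Q, S} → dSV | dVd | g | gSg.
Q: inherits non-unit rules of {Q} → dSV | g.
V: inherits non-unit rules of {Q, S, V} → dSV | dVd | g | gS | gSg | gg.

S -> g | dSV | dVd | gSg; Q -> g | dSV; V -> g | gS | gg | dSV | dVd | gSg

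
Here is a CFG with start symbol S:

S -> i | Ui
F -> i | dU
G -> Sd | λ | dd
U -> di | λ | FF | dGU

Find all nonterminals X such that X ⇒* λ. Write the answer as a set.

Directly nullable (have an ε-rule): {G, U}.
Not nullable: F, S — each has a terminal in every rule's right-hand side or depends on a non-nullable symbol.

{G, U}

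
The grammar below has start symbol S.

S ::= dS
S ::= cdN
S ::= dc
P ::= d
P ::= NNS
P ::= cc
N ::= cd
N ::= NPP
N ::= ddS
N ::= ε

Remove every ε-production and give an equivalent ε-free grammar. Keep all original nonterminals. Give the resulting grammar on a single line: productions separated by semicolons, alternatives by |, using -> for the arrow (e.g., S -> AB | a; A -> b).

S -> cd | dS | dc | cdN; N -> PP | cd | NPP | ddS; P -> S | d | NS | cc | NNS

Nullable set: {N}.
S -> cdN: N nullable, giving cd | cdN.
Drop N -> ε.
N -> NPP: N nullable, giving NPP | PP.
P -> NNS: N, N nullable, giving NNS | NS | S.
Unchanged (no nullable symbols): S -> dS; S -> dc; N -> cd; N -> ddS; P -> cc; P -> d.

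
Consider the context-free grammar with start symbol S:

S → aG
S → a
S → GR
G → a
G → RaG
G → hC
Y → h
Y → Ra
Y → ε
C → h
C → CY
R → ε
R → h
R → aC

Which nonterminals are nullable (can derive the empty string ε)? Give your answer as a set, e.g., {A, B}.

Directly nullable (have an ε-rule): {R, Y}.
Not nullable: C, G, S — each has a terminal in every rule's right-hand side or depends on a non-nullable symbol.

{R, Y}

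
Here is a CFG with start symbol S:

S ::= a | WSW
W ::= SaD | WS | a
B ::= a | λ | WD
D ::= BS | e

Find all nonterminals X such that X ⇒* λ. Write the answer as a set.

Directly nullable (have an ε-rule): {B}.
Not nullable: D, S, W — each has a terminal in every rule's right-hand side or depends on a non-nullable symbol.

{B}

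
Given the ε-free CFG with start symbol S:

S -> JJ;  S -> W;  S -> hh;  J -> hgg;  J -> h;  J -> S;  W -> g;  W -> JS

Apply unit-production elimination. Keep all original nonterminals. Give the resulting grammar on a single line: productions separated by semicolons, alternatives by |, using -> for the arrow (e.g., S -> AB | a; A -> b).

S -> g | JJ | JS | hh; J -> g | h | JJ | JS | hh | hgg; W -> g | JS

Unit productions: J->S, S->W.
Unit pairs (A ⇒* B via units): (J,S), (J,W), (S,W).
S: inherits non-unit rules of {S, W} → JJ | JS | g | hh.
J: inherits non-unit rules of {J, S, W} → JJ | JS | g | h | hgg | hh.
W: inherits non-unit rules of {W} → JS | g.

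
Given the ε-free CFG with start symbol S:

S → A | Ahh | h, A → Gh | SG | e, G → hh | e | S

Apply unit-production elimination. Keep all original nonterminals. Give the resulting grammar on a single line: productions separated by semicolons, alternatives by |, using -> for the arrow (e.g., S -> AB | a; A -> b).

Unit productions: G->S, S->A.
Unit pairs (A ⇒* B via units): (G,A), (G,S), (S,A).
S: inherits non-unit rules of {A, S} → Ahh | Gh | SG | e | h.
A: inherits non-unit rules of {A} → Gh | SG | e.
G: inherits non-unit rules of {A, G, S} → Ahh | Gh | SG | e | h | hh.

S -> e | h | Gh | SG | Ahh; A -> e | Gh | SG; G -> e | h | Gh | SG | hh | Ahh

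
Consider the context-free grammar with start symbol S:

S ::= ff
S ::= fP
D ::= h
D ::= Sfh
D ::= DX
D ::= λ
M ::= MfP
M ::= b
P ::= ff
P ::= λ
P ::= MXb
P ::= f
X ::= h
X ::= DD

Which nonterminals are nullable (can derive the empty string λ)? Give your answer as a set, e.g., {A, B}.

{D, P, X}

Directly nullable (have an ε-rule): {D, P}.
X is nullable via X -> DD (every symbol on the right is already known nullable).
Not nullable: M, S — each has a terminal in every rule's right-hand side or depends on a non-nullable symbol.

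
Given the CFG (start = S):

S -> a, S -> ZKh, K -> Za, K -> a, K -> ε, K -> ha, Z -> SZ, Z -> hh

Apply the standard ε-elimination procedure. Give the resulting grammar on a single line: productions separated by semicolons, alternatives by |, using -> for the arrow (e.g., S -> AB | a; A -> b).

Nullable set: {K}.
S -> ZKh: K nullable, giving ZKh | Zh.
Drop K -> ε.
Unchanged (no nullable symbols): S -> a; K -> Za; K -> a; K -> ha; Z -> SZ; Z -> hh.

S -> a | Zh | ZKh; K -> a | Za | ha; Z -> SZ | hh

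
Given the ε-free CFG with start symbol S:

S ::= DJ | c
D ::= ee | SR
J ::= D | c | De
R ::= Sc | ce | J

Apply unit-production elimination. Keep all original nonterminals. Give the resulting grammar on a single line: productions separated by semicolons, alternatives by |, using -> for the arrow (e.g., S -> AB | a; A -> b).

Unit productions: J->D, R->J.
Unit pairs (A ⇒* B via units): (J,D), (R,D), (R,J).
S: inherits non-unit rules of {S} → DJ | c.
D: inherits non-unit rules of {D} → SR | ee.
J: inherits non-unit rules of {D, J} → De | SR | c | ee.
R: inherits non-unit rules of {D, J, R} → De | SR | Sc | c | ce | ee.

S -> c | DJ; D -> SR | ee; J -> c | De | SR | ee; R -> c | De | SR | Sc | ce | ee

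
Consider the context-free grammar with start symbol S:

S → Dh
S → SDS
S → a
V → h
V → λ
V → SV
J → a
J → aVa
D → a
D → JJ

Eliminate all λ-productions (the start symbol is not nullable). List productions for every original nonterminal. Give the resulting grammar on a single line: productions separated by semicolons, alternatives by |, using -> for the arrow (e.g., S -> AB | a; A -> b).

S -> a | Dh | SDS; D -> a | JJ; J -> a | aa | aVa; V -> S | h | SV

Nullable set: {V}.
J -> aVa: V nullable, giving aVa | aa.
Drop V -> λ.
V -> SV: V nullable, giving S | SV.
Unchanged (no nullable symbols): S -> Dh; S -> SDS; S -> a; D -> JJ; D -> a; J -> a; V -> h.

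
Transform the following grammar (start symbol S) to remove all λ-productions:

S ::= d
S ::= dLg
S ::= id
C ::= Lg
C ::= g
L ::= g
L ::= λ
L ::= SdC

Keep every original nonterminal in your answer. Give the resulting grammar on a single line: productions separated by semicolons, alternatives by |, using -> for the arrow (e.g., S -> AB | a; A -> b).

Nullable set: {L}.
S -> dLg: L nullable, giving dLg | dg.
C -> Lg: L nullable, giving Lg | g.
Drop L -> λ.
Unchanged (no nullable symbols): S -> d; S -> id; C -> g; L -> SdC; L -> g.

S -> d | dg | id | dLg; C -> g | Lg; L -> g | SdC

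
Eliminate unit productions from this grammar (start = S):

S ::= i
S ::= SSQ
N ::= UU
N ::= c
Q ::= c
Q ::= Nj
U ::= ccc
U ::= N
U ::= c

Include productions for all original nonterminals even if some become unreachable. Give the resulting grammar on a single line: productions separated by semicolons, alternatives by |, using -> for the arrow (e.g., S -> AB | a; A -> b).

S -> i | SSQ; N -> c | UU; Q -> c | Nj; U -> c | UU | ccc

Unit productions: U->N.
Unit pairs (A ⇒* B via units): (U,N).
S: inherits non-unit rules of {S} → SSQ | i.
N: inherits non-unit rules of {N} → UU | c.
Q: inherits non-unit rules of {Q} → Nj | c.
U: inherits non-unit rules of {N, U} → UU | c | ccc.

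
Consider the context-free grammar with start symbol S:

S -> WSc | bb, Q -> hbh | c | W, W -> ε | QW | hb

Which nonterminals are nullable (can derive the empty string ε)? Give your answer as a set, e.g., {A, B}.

{Q, W}

Directly nullable (have an ε-rule): {W}.
Q is nullable via Q -> W (every symbol on the right is already known nullable).
Not nullable: S — each has a terminal in every rule's right-hand side or depends on a non-nullable symbol.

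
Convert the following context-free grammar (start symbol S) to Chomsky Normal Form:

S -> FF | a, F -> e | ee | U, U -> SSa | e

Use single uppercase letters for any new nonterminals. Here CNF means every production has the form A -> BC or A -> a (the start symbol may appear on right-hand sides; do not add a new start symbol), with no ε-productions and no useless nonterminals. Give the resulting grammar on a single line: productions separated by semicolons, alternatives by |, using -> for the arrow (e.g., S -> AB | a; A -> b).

S -> a | FF; A -> a; B -> e; C -> SA; F -> e | BB | SC

No ε-productions.
After unit-elimination: S -> a | FF; F -> e | ee | SSa; U -> e | SSa.
TERM: introduce A -> a, B -> e and substitute in every rule of length ≥2.
BIN: F -> SSA becomes F -> SC, C -> SA; U -> SSA becomes U -> SD, D -> SA.
Drop unreachable/unproductive: U.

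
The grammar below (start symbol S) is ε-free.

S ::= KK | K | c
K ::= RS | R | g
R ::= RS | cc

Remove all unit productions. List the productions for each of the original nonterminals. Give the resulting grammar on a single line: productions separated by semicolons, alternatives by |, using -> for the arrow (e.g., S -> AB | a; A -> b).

Unit productions: K->R, S->K.
Unit pairs (A ⇒* B via units): (K,R), (S,K), (S,R).
S: inherits non-unit rules of {K, R, S} → KK | RS | c | cc | g.
K: inherits non-unit rules of {K, R} → RS | cc | g.
R: inherits non-unit rules of {R} → RS | cc.

S -> c | g | KK | RS | cc; K -> g | RS | cc; R -> RS | cc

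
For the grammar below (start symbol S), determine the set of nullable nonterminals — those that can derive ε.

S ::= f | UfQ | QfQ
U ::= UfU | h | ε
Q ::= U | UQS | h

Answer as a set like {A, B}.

{Q, U}

Directly nullable (have an ε-rule): {U}.
Q is nullable via Q -> U (every symbol on the right is already known nullable).
Not nullable: S — each has a terminal in every rule's right-hand side or depends on a non-nullable symbol.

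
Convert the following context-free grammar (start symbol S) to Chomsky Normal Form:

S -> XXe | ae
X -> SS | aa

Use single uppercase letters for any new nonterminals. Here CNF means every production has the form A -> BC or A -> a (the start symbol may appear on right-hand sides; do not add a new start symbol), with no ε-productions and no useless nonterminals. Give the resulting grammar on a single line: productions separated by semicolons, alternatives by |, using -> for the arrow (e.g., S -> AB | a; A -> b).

S -> BA | XC; A -> e; B -> a; C -> XA; X -> BB | SS

No ε-productions.
No unit productions to eliminate.
TERM: introduce B -> a, A -> e and substitute in every rule of length ≥2.
BIN: S -> XXA becomes S -> XC, C -> XA.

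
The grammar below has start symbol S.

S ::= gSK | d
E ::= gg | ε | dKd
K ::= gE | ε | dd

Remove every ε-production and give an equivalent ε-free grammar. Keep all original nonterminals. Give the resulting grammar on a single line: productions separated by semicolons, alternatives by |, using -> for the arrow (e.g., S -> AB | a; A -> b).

S -> d | gS | gSK; E -> dd | gg | dKd; K -> g | dd | gE

Nullable set: {E, K}.
S -> gSK: K nullable, giving gS | gSK.
Drop E -> ε.
E -> dKd: K nullable, giving dKd | dd.
Drop K -> ε.
K -> gE: E nullable, giving g | gE.
Unchanged (no nullable symbols): S -> d; E -> gg; K -> dd.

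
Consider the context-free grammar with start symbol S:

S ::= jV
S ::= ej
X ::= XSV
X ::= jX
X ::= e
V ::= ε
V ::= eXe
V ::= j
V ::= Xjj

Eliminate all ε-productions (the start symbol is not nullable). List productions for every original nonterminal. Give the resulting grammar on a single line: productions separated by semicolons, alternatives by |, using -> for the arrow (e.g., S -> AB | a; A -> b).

S -> j | ej | jV; V -> j | Xjj | eXe; X -> e | XS | jX | XSV

Nullable set: {V}.
S -> jV: V nullable, giving j | jV.
Drop V -> ε.
X -> XSV: V nullable, giving XS | XSV.
Unchanged (no nullable symbols): S -> ej; V -> Xjj; V -> eXe; V -> j; X -> e; X -> jX.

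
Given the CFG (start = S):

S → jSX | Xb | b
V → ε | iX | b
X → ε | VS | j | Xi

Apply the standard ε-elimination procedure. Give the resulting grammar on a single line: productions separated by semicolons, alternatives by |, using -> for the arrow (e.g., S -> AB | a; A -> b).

S -> b | Xb | jS | jSX; V -> b | i | iX; X -> S | i | j | VS | Xi

Nullable set: {V, X}.
S -> Xb: X nullable, giving Xb | b.
S -> jSX: X nullable, giving jS | jSX.
Drop V -> ε.
V -> iX: X nullable, giving i | iX.
Drop X -> ε.
X -> VS: V nullable, giving S | VS.
X -> Xi: X nullable, giving Xi | i.
Unchanged (no nullable symbols): S -> b; V -> b; X -> j.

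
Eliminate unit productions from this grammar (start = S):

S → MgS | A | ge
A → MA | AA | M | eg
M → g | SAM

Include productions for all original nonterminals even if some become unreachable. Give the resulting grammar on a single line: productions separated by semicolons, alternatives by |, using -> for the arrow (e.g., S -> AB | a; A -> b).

S -> g | AA | MA | eg | ge | MgS | SAM; A -> g | AA | MA | eg | SAM; M -> g | SAM

Unit productions: A->M, S->A.
Unit pairs (A ⇒* B via units): (A,M), (S,A), (S,M).
S: inherits non-unit rules of {A, M, S} → AA | MA | MgS | SAM | eg | g | ge.
A: inherits non-unit rules of {A, M} → AA | MA | SAM | eg | g.
M: inherits non-unit rules of {M} → SAM | g.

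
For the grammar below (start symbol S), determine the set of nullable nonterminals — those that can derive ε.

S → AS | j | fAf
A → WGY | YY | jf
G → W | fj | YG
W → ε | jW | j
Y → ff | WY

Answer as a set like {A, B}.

{G, W}

Directly nullable (have an ε-rule): {W}.
G is nullable via G -> W (every symbol on the right is already known nullable).
Not nullable: A, S, Y — each has a terminal in every rule's right-hand side or depends on a non-nullable symbol.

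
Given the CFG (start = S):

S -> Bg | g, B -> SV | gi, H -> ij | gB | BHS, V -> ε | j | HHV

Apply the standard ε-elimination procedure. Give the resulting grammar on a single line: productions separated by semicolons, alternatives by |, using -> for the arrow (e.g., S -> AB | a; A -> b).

Nullable set: {V}.
B -> SV: V nullable, giving S | SV.
Drop V -> ε.
V -> HHV: V nullable, giving HH | HHV.
Unchanged (no nullable symbols): S -> Bg; S -> g; B -> gi; H -> BHS; H -> gB; H -> ij; V -> j.

S -> g | Bg; B -> S | SV | gi; H -> gB | ij | BHS; V -> j | HH | HHV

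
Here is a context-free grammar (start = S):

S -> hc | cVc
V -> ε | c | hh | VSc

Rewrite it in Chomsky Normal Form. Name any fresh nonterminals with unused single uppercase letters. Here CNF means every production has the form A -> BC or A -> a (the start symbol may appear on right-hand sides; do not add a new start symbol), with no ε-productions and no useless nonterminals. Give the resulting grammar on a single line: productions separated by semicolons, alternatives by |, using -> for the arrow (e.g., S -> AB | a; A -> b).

S -> AA | AC | BA; A -> c; B -> h; C -> VA; D -> SA; V -> c | BB | SA | VD

Nullable: {V}; after ε-elimination: S -> cc | hc | cVc; V -> c | Sc | hh | VSc.
No unit productions to eliminate.
TERM: introduce A -> c, B -> h and substitute in every rule of length ≥2.
BIN: S -> AVA becomes S -> AC, C -> VA; V -> VSA becomes V -> VD, D -> SA.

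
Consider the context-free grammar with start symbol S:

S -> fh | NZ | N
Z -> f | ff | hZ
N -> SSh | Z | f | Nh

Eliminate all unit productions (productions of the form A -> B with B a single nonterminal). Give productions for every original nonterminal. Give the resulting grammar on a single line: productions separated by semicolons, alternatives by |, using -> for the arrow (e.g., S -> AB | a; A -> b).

S -> f | NZ | Nh | ff | fh | hZ | SSh; N -> f | Nh | ff | hZ | SSh; Z -> f | ff | hZ

Unit productions: N->Z, S->N.
Unit pairs (A ⇒* B via units): (N,Z), (S,N), (S,Z).
S: inherits non-unit rules of {N, S, Z} → NZ | Nh | SSh | f | ff | fh | hZ.
N: inherits non-unit rules of {N, Z} → Nh | SSh | f | ff | hZ.
Z: inherits non-unit rules of {Z} → f | ff | hZ.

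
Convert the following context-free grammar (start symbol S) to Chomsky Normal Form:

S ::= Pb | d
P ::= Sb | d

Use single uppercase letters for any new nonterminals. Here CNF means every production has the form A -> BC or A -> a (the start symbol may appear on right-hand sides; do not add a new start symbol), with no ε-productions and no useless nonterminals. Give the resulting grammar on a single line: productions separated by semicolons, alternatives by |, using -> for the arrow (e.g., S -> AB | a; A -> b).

S -> d | PA; A -> b; P -> d | SA

No ε-productions.
No unit productions to eliminate.
TERM: introduce A -> b and substitute in every rule of length ≥2.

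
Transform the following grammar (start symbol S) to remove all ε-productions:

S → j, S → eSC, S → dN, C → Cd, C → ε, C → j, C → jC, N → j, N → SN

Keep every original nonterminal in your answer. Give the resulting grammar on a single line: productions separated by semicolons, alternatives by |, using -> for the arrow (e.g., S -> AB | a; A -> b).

S -> j | dN | eS | eSC; C -> d | j | Cd | jC; N -> j | SN

Nullable set: {C}.
S -> eSC: C nullable, giving eS | eSC.
Drop C -> ε.
C -> Cd: C nullable, giving Cd | d.
C -> jC: C nullable, giving j | jC.
Unchanged (no nullable symbols): S -> dN; S -> j; C -> j; N -> SN; N -> j.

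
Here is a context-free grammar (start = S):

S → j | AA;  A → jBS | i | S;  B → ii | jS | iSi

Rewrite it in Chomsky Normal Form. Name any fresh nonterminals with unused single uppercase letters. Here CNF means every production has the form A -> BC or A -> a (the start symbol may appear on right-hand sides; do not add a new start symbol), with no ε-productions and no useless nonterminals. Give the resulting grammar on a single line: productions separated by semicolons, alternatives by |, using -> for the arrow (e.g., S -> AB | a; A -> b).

No ε-productions.
After unit-elimination: S -> j | AA; A -> i | j | AA | jBS; B -> ii | jS | iSi.
TERM: introduce D -> i, C -> j and substitute in every rule of length ≥2.
BIN: A -> CBS becomes A -> CE, E -> BS; B -> DSD becomes B -> DF, F -> SD.

S -> j | AA; A -> i | j | AA | CE; B -> CS | DD | DF; C -> j; D -> i; E -> BS; F -> SD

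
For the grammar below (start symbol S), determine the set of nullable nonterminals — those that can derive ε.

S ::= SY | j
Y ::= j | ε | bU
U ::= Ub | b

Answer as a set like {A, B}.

{Y}

Directly nullable (have an ε-rule): {Y}.
Not nullable: S, U — each has a terminal in every rule's right-hand side or depends on a non-nullable symbol.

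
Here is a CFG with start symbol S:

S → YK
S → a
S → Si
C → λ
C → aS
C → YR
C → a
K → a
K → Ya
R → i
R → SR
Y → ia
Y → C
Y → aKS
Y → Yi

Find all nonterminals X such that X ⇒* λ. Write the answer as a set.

Directly nullable (have an ε-rule): {C}.
Y is nullable via Y -> C (every symbol on the right is already known nullable).
Not nullable: K, R, S — each has a terminal in every rule's right-hand side or depends on a non-nullable symbol.

{C, Y}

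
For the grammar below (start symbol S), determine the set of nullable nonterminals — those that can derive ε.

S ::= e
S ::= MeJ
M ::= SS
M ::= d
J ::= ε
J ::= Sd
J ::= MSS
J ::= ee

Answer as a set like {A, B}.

{J}

Directly nullable (have an ε-rule): {J}.
Not nullable: M, S — each has a terminal in every rule's right-hand side or depends on a non-nullable symbol.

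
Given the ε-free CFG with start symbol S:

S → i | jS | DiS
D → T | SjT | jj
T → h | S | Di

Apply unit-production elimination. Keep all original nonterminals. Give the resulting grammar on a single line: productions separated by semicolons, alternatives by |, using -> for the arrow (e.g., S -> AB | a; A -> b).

Unit productions: D->T, T->S.
Unit pairs (A ⇒* B via units): (D,S), (D,T), (T,S).
S: inherits non-unit rules of {S} → DiS | i | jS.
D: inherits non-unit rules of {D, S, T} → Di | DiS | SjT | h | i | jS | jj.
T: inherits non-unit rules of {S, T} → Di | DiS | h | i | jS.

S -> i | jS | DiS; D -> h | i | Di | jS | jj | DiS | SjT; T -> h | i | Di | jS | DiS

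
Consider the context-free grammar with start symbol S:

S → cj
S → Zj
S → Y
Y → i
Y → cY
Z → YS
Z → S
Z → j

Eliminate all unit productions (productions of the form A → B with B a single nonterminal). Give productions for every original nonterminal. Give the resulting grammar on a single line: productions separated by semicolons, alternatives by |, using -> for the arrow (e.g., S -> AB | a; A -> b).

Unit productions: S->Y, Z->S.
Unit pairs (A ⇒* B via units): (S,Y), (Z,S), (Z,Y).
S: inherits non-unit rules of {S, Y} → Zj | cY | cj | i.
Y: inherits non-unit rules of {Y} → cY | i.
Z: inherits non-unit rules of {S, Y, Z} → YS | Zj | cY | cj | i | j.

S -> i | Zj | cY | cj; Y -> i | cY; Z -> i | j | YS | Zj | cY | cj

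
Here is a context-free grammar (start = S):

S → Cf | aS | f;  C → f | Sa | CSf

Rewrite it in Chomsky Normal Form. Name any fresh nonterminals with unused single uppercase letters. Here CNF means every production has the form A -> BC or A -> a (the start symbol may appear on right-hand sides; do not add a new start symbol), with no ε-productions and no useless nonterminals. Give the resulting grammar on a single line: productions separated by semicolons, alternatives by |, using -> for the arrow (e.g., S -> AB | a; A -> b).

S -> f | BS | CA; A -> f; B -> a; C -> f | CD | SB; D -> SA

No ε-productions.
No unit productions to eliminate.
TERM: introduce B -> a, A -> f and substitute in every rule of length ≥2.
BIN: C -> CSA becomes C -> CD, D -> SA.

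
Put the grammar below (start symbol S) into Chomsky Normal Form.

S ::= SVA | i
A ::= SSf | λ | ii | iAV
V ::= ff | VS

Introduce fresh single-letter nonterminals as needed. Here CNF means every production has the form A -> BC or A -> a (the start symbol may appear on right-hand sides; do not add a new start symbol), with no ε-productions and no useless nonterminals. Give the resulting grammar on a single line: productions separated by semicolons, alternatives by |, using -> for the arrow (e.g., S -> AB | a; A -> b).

S -> i | SF | SV; A -> CC | CD | CV | SE; B -> f; C -> i; D -> AV; E -> SB; F -> VA; V -> BB | VS

Nullable: {A}; after ε-elimination: S -> i | SV | SVA; A -> iV | ii | SSf | iAV; V -> VS | ff.
No unit productions to eliminate.
TERM: introduce B -> f, C -> i and substitute in every rule of length ≥2.
BIN: A -> CAV becomes A -> CD, D -> AV; A -> SSB becomes A -> SE, E -> SB; S -> SVA becomes S -> SF, F -> VA.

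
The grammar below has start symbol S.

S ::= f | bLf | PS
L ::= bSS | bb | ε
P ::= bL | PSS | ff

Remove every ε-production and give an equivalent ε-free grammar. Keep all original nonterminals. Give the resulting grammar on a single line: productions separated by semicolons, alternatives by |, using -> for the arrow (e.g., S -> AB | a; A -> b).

Nullable set: {L}.
S -> bLf: L nullable, giving bLf | bf.
Drop L -> ε.
P -> bL: L nullable, giving b | bL.
Unchanged (no nullable symbols): S -> PS; S -> f; L -> bSS; L -> bb; P -> PSS; P -> ff.

S -> f | PS | bf | bLf; L -> bb | bSS; P -> b | bL | ff | PSS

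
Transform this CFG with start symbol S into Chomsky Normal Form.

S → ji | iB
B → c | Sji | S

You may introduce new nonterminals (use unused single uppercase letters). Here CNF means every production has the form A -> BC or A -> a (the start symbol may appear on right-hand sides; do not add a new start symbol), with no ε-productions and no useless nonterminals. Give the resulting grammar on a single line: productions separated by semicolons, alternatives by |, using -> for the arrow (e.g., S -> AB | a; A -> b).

S -> AC | CB; A -> j; B -> c | AC | CB | SD; C -> i; D -> AC

No ε-productions.
After unit-elimination: S -> iB | ji; B -> c | iB | ji | Sji.
TERM: introduce C -> i, A -> j and substitute in every rule of length ≥2.
BIN: B -> SAC becomes B -> SD, D -> AC.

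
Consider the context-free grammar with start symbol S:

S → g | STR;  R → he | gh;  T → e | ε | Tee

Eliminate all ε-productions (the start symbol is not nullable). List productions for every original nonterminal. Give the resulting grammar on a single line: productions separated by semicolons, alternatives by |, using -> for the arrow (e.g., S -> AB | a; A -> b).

S -> g | SR | STR; R -> gh | he; T -> e | ee | Tee

Nullable set: {T}.
S -> STR: T nullable, giving SR | STR.
Drop T -> ε.
T -> Tee: T nullable, giving Tee | ee.
Unchanged (no nullable symbols): S -> g; R -> gh; R -> he; T -> e.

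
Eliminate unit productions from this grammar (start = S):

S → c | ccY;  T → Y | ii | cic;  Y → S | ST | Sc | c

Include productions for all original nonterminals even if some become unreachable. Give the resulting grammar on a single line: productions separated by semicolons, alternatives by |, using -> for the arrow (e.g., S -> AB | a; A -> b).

S -> c | ccY; T -> c | ST | Sc | ii | ccY | cic; Y -> c | ST | Sc | ccY

Unit productions: T->Y, Y->S.
Unit pairs (A ⇒* B via units): (T,S), (T,Y), (Y,S).
S: inherits non-unit rules of {S} → c | ccY.
T: inherits non-unit rules of {S, T, Y} → ST | Sc | c | ccY | cic | ii.
Y: inherits non-unit rules of {S, Y} → ST | Sc | c | ccY.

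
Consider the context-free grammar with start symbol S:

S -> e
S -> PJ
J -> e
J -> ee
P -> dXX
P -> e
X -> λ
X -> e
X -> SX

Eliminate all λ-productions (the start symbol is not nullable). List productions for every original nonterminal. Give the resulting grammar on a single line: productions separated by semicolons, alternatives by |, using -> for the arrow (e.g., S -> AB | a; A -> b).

S -> e | PJ; J -> e | ee; P -> d | e | dX | dXX; X -> S | e | SX

Nullable set: {X}.
P -> dXX: X, X nullable, giving d | dX | dXX.
Drop X -> λ.
X -> SX: X nullable, giving S | SX.
Unchanged (no nullable symbols): S -> PJ; S -> e; J -> e; J -> ee; P -> e; X -> e.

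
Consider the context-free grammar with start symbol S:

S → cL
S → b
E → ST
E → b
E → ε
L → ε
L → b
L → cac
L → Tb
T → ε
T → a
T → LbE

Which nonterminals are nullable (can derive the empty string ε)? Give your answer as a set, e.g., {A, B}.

Directly nullable (have an ε-rule): {E, L, T}.
Not nullable: S — each has a terminal in every rule's right-hand side or depends on a non-nullable symbol.

{E, L, T}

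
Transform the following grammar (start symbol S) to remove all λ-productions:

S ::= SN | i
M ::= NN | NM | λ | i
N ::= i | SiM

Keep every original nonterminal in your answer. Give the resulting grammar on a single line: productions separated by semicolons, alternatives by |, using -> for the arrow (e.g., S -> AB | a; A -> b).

Nullable set: {M}.
Drop M -> λ.
M -> NM: M nullable, giving N | NM.
N -> SiM: M nullable, giving Si | SiM.
Unchanged (no nullable symbols): S -> SN; S -> i; M -> NN; M -> i; N -> i.

S -> i | SN; M -> N | i | NM | NN; N -> i | Si | SiM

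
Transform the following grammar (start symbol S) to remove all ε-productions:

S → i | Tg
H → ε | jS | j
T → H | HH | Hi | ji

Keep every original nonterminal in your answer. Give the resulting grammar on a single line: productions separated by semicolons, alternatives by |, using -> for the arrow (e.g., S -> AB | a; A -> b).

S -> g | i | Tg; H -> j | jS; T -> H | i | HH | Hi | ji

Nullable set: {H, T}.
S -> Tg: T nullable, giving Tg | g.
Drop H -> ε.
T -> H: H nullable, giving H.
T -> HH: H, H nullable, giving H | HH.
T -> Hi: H nullable, giving Hi | i.
Unchanged (no nullable symbols): S -> i; H -> j; H -> jS; T -> ji.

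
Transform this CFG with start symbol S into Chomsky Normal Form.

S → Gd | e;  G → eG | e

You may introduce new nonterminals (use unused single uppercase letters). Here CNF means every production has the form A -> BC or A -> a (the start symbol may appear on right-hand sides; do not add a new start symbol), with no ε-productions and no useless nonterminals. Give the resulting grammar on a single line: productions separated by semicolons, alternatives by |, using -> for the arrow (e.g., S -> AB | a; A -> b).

S -> e | GB; A -> e; B -> d; G -> e | AG

No ε-productions.
No unit productions to eliminate.
TERM: introduce B -> d, A -> e and substitute in every rule of length ≥2.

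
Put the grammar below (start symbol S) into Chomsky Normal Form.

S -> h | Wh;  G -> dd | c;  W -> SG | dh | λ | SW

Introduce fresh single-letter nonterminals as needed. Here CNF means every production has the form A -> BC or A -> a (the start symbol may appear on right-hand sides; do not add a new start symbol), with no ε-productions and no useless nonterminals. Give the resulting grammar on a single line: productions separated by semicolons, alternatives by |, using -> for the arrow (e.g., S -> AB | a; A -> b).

Nullable: {W}; after ε-elimination: S -> h | Wh; G -> c | dd; W -> S | SG | SW | dh.
After unit-elimination: S -> h | Wh; G -> c | dd; W -> h | SG | SW | Wh | dh.
TERM: introduce A -> d, B -> h and substitute in every rule of length ≥2.

S -> h | WB; A -> d; B -> h; G -> c | AA; W -> h | AB | SG | SW | WB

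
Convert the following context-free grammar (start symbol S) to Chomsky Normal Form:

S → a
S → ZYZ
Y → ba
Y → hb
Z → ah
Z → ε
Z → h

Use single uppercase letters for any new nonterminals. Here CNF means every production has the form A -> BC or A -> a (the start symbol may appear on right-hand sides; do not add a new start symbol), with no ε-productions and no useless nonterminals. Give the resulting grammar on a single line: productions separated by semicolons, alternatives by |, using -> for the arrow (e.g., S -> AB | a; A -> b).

S -> a | AB | CA | YZ | ZD | ZY; A -> b; B -> a; C -> h; D -> YZ; Y -> AB | CA; Z -> h | BC

Nullable: {Z}; after ε-elimination: S -> Y | a | YZ | ZY | ZYZ; Y -> ba | hb; Z -> h | ah.
After unit-elimination: S -> a | YZ | ZY | ba | hb | ZYZ; Y -> ba | hb; Z -> h | ah.
TERM: introduce B -> a, A -> b, C -> h and substitute in every rule of length ≥2.
BIN: S -> ZYZ becomes S -> ZD, D -> YZ.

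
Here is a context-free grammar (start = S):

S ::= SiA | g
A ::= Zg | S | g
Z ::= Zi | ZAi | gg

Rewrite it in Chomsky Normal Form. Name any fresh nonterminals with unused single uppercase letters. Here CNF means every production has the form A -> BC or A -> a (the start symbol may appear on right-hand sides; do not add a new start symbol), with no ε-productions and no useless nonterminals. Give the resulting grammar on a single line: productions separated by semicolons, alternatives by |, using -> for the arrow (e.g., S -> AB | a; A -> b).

S -> g | SE; A -> g | SD | ZC; B -> i; C -> g; D -> BA; E -> BA; F -> AB; Z -> CC | ZB | ZF

No ε-productions.
After unit-elimination: S -> g | SiA; A -> g | Zg | SiA; Z -> Zi | gg | ZAi.
TERM: introduce C -> g, B -> i and substitute in every rule of length ≥2.
BIN: A -> SBA becomes A -> SD, D -> BA; S -> SBA becomes S -> SE, E -> BA; Z -> ZAB becomes Z -> ZF, F -> AB.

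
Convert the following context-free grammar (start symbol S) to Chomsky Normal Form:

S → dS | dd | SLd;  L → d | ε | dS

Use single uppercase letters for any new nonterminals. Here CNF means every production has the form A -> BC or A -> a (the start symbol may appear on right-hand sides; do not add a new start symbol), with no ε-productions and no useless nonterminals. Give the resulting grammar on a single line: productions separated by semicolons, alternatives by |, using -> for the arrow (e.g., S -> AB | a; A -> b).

S -> AA | AS | SA | SB; A -> d; B -> LA; L -> d | AS

Nullable: {L}; after ε-elimination: S -> Sd | dS | dd | SLd; L -> d | dS.
No unit productions to eliminate.
TERM: introduce A -> d and substitute in every rule of length ≥2.
BIN: S -> SLA becomes S -> SB, B -> LA.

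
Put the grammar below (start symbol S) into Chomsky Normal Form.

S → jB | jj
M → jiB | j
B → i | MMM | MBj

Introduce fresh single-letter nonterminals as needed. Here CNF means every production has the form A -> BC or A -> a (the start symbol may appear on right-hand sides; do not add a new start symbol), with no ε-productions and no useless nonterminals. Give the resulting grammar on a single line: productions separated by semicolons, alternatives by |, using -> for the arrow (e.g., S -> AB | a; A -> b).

S -> AA | AB; A -> j; B -> i | MD | ME; C -> i; D -> BA; E -> MM; F -> CB; M -> j | AF

No ε-productions.
No unit productions to eliminate.
TERM: introduce C -> i, A -> j and substitute in every rule of length ≥2.
BIN: B -> MBA becomes B -> MD, D -> BA; B -> MMM becomes B -> ME, E -> MM; M -> ACB becomes M -> AF, F -> CB.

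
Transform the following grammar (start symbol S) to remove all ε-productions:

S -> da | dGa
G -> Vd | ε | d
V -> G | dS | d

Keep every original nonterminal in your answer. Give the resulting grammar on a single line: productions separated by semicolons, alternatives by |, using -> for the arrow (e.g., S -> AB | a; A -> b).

Nullable set: {G, V}.
S -> dGa: G nullable, giving dGa | da.
Drop G -> ε.
G -> Vd: V nullable, giving Vd | d.
V -> G: G nullable, giving G.
Unchanged (no nullable symbols): S -> da; G -> d; V -> d; V -> dS.

S -> da | dGa; G -> d | Vd; V -> G | d | dS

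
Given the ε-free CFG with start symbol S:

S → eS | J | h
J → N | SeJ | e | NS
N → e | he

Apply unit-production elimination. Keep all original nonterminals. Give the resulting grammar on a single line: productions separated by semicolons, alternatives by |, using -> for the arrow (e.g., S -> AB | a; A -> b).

S -> e | h | NS | eS | he | SeJ; J -> e | NS | he | SeJ; N -> e | he

Unit productions: J->N, S->J.
Unit pairs (A ⇒* B via units): (J,N), (S,J), (S,N).
S: inherits non-unit rules of {J, N, S} → NS | SeJ | e | eS | h | he.
J: inherits non-unit rules of {J, N} → NS | SeJ | e | he.
N: inherits non-unit rules of {N} → e | he.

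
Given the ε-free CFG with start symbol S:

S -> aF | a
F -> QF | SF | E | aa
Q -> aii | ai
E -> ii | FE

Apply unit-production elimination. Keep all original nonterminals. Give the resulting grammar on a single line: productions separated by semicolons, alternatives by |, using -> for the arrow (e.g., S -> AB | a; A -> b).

Unit productions: F->E.
Unit pairs (A ⇒* B via units): (F,E).
S: inherits non-unit rules of {S} → a | aF.
E: inherits non-unit rules of {E} → FE | ii.
F: inherits non-unit rules of {E, F} → FE | QF | SF | aa | ii.
Q: inherits non-unit rules of {Q} → ai | aii.

S -> a | aF; E -> FE | ii; F -> FE | QF | SF | aa | ii; Q -> ai | aii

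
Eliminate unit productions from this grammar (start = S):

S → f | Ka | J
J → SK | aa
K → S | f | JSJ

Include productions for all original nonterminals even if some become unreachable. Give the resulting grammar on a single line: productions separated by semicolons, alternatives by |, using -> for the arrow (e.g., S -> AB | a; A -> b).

S -> f | Ka | SK | aa; J -> SK | aa; K -> f | Ka | SK | aa | JSJ

Unit productions: K->S, S->J.
Unit pairs (A ⇒* B via units): (K,J), (K,S), (S,J).
S: inherits non-unit rules of {J, S} → Ka | SK | aa | f.
J: inherits non-unit rules of {J} → SK | aa.
K: inherits non-unit rules of {J, K, S} → JSJ | Ka | SK | aa | f.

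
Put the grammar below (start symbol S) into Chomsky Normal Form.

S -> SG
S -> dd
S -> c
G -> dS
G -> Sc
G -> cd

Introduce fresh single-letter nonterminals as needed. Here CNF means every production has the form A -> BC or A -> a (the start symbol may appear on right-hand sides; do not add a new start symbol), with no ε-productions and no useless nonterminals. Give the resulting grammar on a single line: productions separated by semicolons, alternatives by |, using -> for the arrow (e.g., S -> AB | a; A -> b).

No ε-productions.
No unit productions to eliminate.
TERM: introduce A -> c, B -> d and substitute in every rule of length ≥2.

S -> c | BB | SG; A -> c; B -> d; G -> AB | BS | SA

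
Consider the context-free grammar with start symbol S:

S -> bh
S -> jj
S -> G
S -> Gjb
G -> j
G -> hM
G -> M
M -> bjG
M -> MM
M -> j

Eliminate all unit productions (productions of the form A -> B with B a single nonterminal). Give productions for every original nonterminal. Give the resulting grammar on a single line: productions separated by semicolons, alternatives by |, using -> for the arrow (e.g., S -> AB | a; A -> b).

S -> j | MM | bh | hM | jj | Gjb | bjG; G -> j | MM | hM | bjG; M -> j | MM | bjG

Unit productions: G->M, S->G.
Unit pairs (A ⇒* B via units): (G,M), (S,G), (S,M).
S: inherits non-unit rules of {G, M, S} → Gjb | MM | bh | bjG | hM | j | jj.
G: inherits non-unit rules of {G, M} → MM | bjG | hM | j.
M: inherits non-unit rules of {M} → MM | bjG | j.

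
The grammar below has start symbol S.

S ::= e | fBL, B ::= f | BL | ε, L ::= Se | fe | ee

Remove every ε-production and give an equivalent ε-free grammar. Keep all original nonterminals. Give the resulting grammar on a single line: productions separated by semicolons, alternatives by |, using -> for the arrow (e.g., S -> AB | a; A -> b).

Nullable set: {B}.
S -> fBL: B nullable, giving fBL | fL.
Drop B -> ε.
B -> BL: B nullable, giving BL | L.
Unchanged (no nullable symbols): S -> e; B -> f; L -> Se; L -> ee; L -> fe.

S -> e | fL | fBL; B -> L | f | BL; L -> Se | ee | fe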